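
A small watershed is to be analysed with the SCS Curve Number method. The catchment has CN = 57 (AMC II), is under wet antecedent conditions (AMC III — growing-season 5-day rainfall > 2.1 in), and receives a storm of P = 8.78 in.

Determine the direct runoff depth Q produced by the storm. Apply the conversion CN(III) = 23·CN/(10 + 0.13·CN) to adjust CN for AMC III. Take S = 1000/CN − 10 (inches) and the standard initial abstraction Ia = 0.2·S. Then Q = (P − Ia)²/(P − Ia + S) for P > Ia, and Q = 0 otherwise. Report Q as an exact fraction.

Q = 283587135841/49000525950 in ≈ 5.787 in

Wet (AMC III): CN(III) = 23·57/(10 + 0.13·57) = 1311/(1741/100) = 131100/1741 ≈ 75.302
S = 1000/(131100/1741) − 10 = 4300/1311 in ≈ 3.280 in
Ia = 0.2S: 0.2·3.280 = 0.656 in (exactly 860/1311)
Since P=8.780 > Ia=0.656: effective rainfall P−Ia = 532529/65550 in
Runoff Q = (P−Ia)²/(P−Ia+S) = (8.124)²/(8.124+3.280) = 283587135841/49000525950 ≈ 5.787 in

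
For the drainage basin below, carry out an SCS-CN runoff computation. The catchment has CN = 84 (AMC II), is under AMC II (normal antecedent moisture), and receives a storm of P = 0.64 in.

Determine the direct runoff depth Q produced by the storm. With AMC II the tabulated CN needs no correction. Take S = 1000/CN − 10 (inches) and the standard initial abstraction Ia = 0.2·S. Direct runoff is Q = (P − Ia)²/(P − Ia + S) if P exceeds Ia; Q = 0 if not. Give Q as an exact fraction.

Q = 1156/37275 in ≈ 0.031 in

CN(II) = 84; AMC II needs no correction.
S = 1000/84 − 10 = 40/21 in ≈ 1.905 in
Ia = 0.2S: 0.2·1.905 = 0.381 in (exactly 8/21)
Excess rainfall: 0.640 − 0.381 = 0.259 in; P > Ia so Q > 0
Q = (136/525)²/((136/525) + 40/21) = (18496/275625)/(1136/525) = 1156/37275 in ≈ 0.031 in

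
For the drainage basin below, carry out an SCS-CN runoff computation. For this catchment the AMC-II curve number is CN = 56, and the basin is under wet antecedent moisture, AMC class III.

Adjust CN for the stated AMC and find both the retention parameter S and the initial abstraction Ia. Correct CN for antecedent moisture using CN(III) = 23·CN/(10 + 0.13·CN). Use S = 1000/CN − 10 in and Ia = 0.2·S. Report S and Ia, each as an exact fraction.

S = 550/161 in ≈ 3.416 in; Ia = 110/161 in ≈ 0.683 in

Wet (AMC III): CN(III) = 23·56/(10 + 0.13·56) = 1288/(432/25) = 4025/54 ≈ 74.537
Retention S: 1000/CN − 10 with CN=74.537 → S = 550/161 ≈ 3.416 in
Initial abstraction Ia = S/5 = (550/161)/5 = 110/161 ≈ 0.683 in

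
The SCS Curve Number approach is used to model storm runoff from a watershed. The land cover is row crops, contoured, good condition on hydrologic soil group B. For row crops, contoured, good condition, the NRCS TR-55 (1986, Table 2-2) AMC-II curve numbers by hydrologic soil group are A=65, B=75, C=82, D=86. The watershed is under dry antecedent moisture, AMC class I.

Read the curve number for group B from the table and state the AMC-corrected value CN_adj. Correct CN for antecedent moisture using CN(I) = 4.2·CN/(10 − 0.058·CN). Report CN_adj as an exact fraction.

NRCS table: row crops, contoured, good condition, soil group B → CN(II) = 75
Adjust CN=75 to AMC I: 4.2·75/(10 − 0.058·75) → 315 ÷ (113/20) = 6300/113 ≈ 55.752

CN_adj = 6300/113 ≈ 55.752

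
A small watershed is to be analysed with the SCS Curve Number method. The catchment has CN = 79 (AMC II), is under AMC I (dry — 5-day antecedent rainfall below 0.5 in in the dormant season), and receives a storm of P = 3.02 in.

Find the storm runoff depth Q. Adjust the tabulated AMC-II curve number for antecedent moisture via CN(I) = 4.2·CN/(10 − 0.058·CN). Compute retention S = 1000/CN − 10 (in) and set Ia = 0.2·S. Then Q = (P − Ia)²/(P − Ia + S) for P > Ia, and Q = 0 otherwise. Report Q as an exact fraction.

Dry (AMC I): CN(I) = 4.2·79/(10 − 0.058·79) = (1659/5)/(2709/500) = 7900/129 ≈ 61.240
Max retention: S = 1000/(7900/129) − 10 = 500/79 in (≈ 6.329 in)
Ia = 0.2S: 0.2·6.329 = 1.266 in (exactly 100/79)
P − Ia = 3.020 − 1.266 = 6929/3950 ≈ 1.754 in (> 0, runoff occurs)
Runoff Q = (P−Ia)²/(P−Ia+S) = (1.754)²/(1.754+6.329) = 48011041/126119550 ≈ 0.381 in

Q = 48011041/126119550 in ≈ 0.381 in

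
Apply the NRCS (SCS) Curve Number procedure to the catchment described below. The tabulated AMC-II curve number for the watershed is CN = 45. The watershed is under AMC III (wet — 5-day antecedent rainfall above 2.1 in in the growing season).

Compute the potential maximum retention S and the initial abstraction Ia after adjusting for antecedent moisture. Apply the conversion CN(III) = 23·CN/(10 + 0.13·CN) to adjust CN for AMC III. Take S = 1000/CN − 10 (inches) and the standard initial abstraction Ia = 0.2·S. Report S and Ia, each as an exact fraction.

S = 1100/207 in ≈ 5.314 in; Ia = 220/207 in ≈ 1.063 in

CN(III) from CN(II)=45: (23·45)/(10 + 0.13·45) = 20700/317 ≈ 65.300
Max retention: S = 1000/(20700/317) − 10 = 1100/207 in (≈ 5.314 in)
Ia = 0.2S: 0.2·5.314 = 1.063 in (exactly 220/207)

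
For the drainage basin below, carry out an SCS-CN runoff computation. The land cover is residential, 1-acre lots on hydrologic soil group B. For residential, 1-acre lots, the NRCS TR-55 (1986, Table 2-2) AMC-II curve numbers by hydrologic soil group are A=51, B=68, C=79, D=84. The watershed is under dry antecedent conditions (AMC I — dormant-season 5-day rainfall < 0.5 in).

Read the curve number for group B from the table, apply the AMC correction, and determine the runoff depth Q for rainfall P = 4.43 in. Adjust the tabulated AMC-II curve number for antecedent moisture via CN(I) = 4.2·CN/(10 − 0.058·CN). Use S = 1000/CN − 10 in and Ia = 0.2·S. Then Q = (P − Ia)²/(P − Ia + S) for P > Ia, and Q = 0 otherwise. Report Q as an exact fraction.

NRCS table: residential, 1-acre lots, soil group B → CN(II) = 68
Dry (AMC I): CN(I) = 4.2·68/(10 − 0.058·68) = (1428/5)/(757/125) = 35700/757 ≈ 47.160
Max retention: S = 1000/(35700/757) − 10 = 4000/357 in (≈ 11.204 in)
Initial abstraction Ia = S/5 = (4000/357)/5 = 800/357 ≈ 2.241 in
P − Ia = 4.430 − 2.241 = 78151/35700 ≈ 2.189 in (> 0, runoff occurs)
Runoff Q = (P−Ia)²/(P−Ia+S) = (2.189)²/(2.189+11.204) = 6107578801/17069990700 ≈ 0.358 in

Q = 6107578801/17069990700 in ≈ 0.358 in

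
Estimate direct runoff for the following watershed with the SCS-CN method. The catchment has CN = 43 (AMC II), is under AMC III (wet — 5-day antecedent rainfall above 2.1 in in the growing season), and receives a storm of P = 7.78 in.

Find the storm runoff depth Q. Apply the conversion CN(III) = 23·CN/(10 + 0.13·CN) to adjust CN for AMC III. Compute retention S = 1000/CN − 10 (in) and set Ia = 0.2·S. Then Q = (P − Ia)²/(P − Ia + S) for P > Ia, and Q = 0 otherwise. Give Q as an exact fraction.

CN(III) from CN(II)=43: (23·43)/(10 + 0.13·43) = 98900/1559 ≈ 63.438
Max retention: S = 1000/(98900/1559) − 10 = 5700/989 in (≈ 5.763 in)
Ia = 0.2·(5700/989) = 1140/989 in ≈ 1.153 in
Since P=7.780 > Ia=1.153: effective rainfall P−Ia = 327721/49450 in
Runoff Q = (P−Ia)²/(P−Ia+S) = (6.627)²/(6.627+5.763) = 107401053841/30299053450 ≈ 3.545 in

Q = 107401053841/30299053450 in ≈ 3.545 in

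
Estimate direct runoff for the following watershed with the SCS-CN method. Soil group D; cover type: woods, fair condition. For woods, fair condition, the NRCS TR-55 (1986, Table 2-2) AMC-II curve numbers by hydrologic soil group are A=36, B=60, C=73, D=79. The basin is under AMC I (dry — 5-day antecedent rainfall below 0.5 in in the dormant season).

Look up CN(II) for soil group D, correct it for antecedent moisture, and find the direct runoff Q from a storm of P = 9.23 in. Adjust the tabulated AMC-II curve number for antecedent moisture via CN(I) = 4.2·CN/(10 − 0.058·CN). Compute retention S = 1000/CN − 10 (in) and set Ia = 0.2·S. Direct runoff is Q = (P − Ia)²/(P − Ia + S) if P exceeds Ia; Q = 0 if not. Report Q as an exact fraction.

Q = 3958548889/892044300 in ≈ 4.438 in

NRCS table: woods, fair condition, soil group D → CN(II) = 79
CN(I) from CN(II)=79: (4.2·79)/(10 − 0.058·79) = 7900/129 ≈ 61.240
Retention S: 1000/CN − 10 with CN=61.240 → S = 500/79 ≈ 6.329 in
Initial abstraction Ia = S/5 = (500/79)/5 = 100/79 ≈ 1.266 in
Since P=9.230 > Ia=1.266: effective rainfall P−Ia = 62917/7900 in
Q = (62917/7900)²/((62917/7900) + 500/79) = (3958548889/62410000)/(112917/7900) = 3958548889/892044300 in ≈ 4.438 in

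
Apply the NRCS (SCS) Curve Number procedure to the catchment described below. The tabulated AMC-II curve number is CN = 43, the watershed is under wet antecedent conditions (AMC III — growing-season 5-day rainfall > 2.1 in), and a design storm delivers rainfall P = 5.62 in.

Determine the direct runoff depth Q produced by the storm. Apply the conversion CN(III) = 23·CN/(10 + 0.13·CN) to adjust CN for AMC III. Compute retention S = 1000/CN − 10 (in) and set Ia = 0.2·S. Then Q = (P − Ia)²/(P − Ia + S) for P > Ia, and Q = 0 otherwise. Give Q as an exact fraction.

Q = 48800786281/25017200050 in ≈ 1.951 in

CN(III) from CN(II)=43: (23·43)/(10 + 0.13·43) = 98900/1559 ≈ 63.438
S = 1000/(98900/1559) − 10 = 5700/989 in ≈ 5.763 in
Ia = 0.2S: 0.2·5.763 = 1.153 in (exactly 1140/989)
Since P=5.620 > Ia=1.153: effective rainfall P−Ia = 220909/49450 in
Q = (220909/49450)²/((220909/49450) + 5700/989) = (48800786281/2445302500)/(505909/49450) = 48800786281/25017200050 in ≈ 1.951 in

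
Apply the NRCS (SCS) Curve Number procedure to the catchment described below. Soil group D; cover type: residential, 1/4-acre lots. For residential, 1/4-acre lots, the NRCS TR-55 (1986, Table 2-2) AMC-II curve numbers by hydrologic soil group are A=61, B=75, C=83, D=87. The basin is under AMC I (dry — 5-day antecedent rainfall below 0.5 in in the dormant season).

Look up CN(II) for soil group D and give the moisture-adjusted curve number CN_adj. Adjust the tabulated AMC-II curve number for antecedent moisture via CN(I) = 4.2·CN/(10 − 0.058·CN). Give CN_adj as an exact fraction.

NRCS table: residential, 1/4-acre lots, soil group D → CN(II) = 87
Dry (AMC I): CN(I) = 4.2·87/(10 − 0.058·87) = (1827/5)/(2477/500) = 182700/2477 ≈ 73.759

CN_adj = 182700/2477 ≈ 73.759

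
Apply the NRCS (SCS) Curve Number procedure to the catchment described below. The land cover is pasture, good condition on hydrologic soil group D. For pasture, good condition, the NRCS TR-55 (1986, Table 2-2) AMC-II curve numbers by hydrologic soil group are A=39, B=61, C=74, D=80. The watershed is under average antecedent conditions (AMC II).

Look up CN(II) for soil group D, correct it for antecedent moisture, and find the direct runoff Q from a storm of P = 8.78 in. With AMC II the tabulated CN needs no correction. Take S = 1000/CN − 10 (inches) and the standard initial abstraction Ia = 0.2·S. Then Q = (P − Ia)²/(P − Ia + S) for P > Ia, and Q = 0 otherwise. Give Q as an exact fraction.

Q = 85698/13475 in ≈ 6.360 in

NRCS table: pasture, good condition, soil group D → CN(II) = 80
Average conditions: CN = 80 (no AMC adjustment).
Retention S: 1000/CN − 10 with CN=80.000 → S = 5/2 ≈ 2.500 in
Initial abstraction Ia = S/5 = (5/2)/5 = 1/2 ≈ 0.500 in
Excess rainfall: 8.780 − 0.500 = 8.280 in; P > Ia so Q > 0
Q: (207/25)² ÷ (539/50) = 85698/13475 in (≈ 6.360 in)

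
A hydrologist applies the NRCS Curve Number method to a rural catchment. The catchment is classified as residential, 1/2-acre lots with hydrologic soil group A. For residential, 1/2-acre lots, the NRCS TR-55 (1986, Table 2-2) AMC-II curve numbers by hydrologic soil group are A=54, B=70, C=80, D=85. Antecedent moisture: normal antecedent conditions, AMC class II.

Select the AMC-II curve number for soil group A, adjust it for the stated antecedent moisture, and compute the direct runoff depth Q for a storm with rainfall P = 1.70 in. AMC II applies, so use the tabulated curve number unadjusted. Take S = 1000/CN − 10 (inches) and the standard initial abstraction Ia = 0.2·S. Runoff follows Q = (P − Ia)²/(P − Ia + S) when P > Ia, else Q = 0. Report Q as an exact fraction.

NRCS table: residential, 1/2-acre lots, soil group A → CN(II) = 54
CN(II) = 54; AMC II needs no correction.
S = 1000/54 − 10 = 230/27 in ≈ 8.519 in
Ia = 0.2S: 0.2·8.519 = 1.704 in (exactly 46/27)
P = 1.700 ≤ Ia = 1.704 in: entire storm abstracted, Q = 0.

Q = 0 in ≈ 0.000 in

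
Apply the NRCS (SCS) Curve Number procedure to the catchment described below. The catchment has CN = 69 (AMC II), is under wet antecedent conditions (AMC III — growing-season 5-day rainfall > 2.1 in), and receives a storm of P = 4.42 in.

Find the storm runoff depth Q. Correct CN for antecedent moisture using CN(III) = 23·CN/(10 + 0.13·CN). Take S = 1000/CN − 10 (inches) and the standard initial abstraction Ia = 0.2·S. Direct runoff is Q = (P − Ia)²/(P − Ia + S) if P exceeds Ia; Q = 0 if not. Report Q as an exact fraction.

Q = 102225354529/37669587450 in ≈ 2.714 in

Adjust CN=69 to AMC III: 23·69/(10 + 0.13·69) → 1587 ÷ (1897/100) = 158700/1897 ≈ 83.658
S = 1000/(158700/1897) − 10 = 3100/1587 in ≈ 1.953 in
Ia = 0.2·(3100/1587) = 620/1587 in ≈ 0.391 in
Excess rainfall: 4.420 − 0.391 = 4.029 in; P > Ia so Q > 0
Runoff Q = (P−Ia)²/(P−Ia+S) = (4.029)²/(4.029+1.953) = 102225354529/37669587450 ≈ 2.714 in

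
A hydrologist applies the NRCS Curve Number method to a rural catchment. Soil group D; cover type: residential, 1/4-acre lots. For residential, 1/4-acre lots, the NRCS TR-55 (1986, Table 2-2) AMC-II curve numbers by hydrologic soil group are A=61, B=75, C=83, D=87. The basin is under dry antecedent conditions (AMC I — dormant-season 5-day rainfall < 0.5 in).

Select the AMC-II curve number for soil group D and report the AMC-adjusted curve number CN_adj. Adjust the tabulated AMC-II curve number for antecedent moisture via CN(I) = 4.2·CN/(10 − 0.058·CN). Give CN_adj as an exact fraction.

NRCS table: residential, 1/4-acre lots, soil group D → CN(II) = 87
Dry (AMC I): CN(I) = 4.2·87/(10 − 0.058·87) = (1827/5)/(2477/500) = 182700/2477 ≈ 73.759

CN_adj = 182700/2477 ≈ 73.759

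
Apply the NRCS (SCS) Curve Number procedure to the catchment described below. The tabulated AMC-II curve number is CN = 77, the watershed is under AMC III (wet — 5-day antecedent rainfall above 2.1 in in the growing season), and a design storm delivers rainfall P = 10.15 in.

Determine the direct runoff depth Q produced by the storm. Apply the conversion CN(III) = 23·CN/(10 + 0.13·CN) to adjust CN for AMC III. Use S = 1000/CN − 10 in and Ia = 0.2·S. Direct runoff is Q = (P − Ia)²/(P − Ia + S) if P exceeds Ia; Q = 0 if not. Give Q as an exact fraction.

Q = 231983361/26535740 in ≈ 8.742 in

Wet (AMC III): CN(III) = 23·77/(10 + 0.13·77) = 1771/(2001/100) = 7700/87 ≈ 88.506
Retention S: 1000/CN − 10 with CN=88.506 → S = 100/77 ≈ 1.299 in
Ia = 0.2S: 0.2·1.299 = 0.260 in (exactly 20/77)
P − Ia = 10.150 − 0.260 = 15231/1540 ≈ 9.890 in (> 0, runoff occurs)
Q = (15231/1540)²/((15231/1540) + 100/77) = (231983361/2371600)/(17231/1540) = 231983361/26535740 in ≈ 8.742 in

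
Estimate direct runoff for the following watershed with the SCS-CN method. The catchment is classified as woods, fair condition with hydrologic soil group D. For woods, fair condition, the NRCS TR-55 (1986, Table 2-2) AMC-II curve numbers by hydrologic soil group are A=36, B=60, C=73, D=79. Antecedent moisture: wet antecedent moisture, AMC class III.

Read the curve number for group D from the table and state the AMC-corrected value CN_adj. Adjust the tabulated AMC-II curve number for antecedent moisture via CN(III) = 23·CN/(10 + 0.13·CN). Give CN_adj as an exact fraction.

NRCS table: woods, fair condition, soil group D → CN(II) = 79
Adjust CN=79 to AMC III: 23·79/(10 + 0.13·79) → 1817 ÷ (2027/100) = 181700/2027 ≈ 89.640

CN_adj = 181700/2027 ≈ 89.640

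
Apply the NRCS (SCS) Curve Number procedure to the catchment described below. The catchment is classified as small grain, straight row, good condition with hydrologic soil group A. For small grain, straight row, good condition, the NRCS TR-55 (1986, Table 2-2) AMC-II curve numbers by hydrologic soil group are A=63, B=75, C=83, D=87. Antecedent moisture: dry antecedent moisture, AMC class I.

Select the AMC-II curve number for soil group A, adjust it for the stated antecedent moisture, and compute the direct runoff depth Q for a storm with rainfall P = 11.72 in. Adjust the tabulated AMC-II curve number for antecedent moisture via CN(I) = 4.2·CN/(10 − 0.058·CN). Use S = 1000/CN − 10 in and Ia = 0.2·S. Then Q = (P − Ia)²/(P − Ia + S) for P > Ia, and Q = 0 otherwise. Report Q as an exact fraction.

NRCS table: small grain, straight row, good condition, soil group A → CN(II) = 63
Dry (AMC I): CN(I) = 4.2·63/(10 − 0.058·63) = (1323/5)/(3173/500) = 132300/3173 ≈ 41.696
Retention S: 1000/CN − 10 with CN=41.696 → S = 18500/1323 ≈ 13.983 in
Ia = 0.2S: 0.2·13.983 = 2.797 in (exactly 3700/1323)
Excess rainfall: 11.720 − 2.797 = 8.923 in; P > Ia so Q > 0
Q = (295139/33075)²/((295139/33075) + 18500/1323) = (87107029321/1093955625)/(757639/33075) = 87107029321/25058909925 in ≈ 3.476 in

Q = 87107029321/25058909925 in ≈ 3.476 in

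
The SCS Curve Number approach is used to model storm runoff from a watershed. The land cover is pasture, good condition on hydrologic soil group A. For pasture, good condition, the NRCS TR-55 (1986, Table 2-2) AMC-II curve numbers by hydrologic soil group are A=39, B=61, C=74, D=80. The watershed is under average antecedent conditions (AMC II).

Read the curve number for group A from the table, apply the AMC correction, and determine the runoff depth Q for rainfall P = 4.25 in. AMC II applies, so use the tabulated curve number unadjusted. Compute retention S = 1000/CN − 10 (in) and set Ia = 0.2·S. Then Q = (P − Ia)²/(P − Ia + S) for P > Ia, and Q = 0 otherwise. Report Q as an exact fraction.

Q = 6125/81588 in ≈ 0.075 in

NRCS table: pasture, good condition, soil group A → CN(II) = 39
AMC II — tabulated CN = 39 applies directly.
Retention S: 1000/CN − 10 with CN=39.000 → S = 610/39 ≈ 15.641 in
Ia = 0.2S: 0.2·15.641 = 3.128 in (exactly 122/39)
Since P=4.250 > Ia=3.128: effective rainfall P−Ia = 175/156 in
Q = (175/156)²/((175/156) + 610/39) = (30625/24336)/(2615/156) = 6125/81588 in ≈ 0.075 in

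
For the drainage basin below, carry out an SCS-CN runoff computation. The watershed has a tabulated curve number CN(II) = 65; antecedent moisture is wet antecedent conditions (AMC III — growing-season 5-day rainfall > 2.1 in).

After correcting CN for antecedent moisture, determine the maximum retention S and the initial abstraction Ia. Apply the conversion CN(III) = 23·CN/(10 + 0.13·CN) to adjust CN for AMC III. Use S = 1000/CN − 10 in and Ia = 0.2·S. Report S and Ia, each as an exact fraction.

Wet (AMC III): CN(III) = 23·65/(10 + 0.13·65) = 1495/(369/20) = 29900/369 ≈ 81.030
Max retention: S = 1000/(29900/369) − 10 = 700/299 in (≈ 2.341 in)
Ia = 0.2S: 0.2·2.341 = 0.468 in (exactly 140/299)

S = 700/299 in ≈ 2.341 in; Ia = 140/299 in ≈ 0.468 in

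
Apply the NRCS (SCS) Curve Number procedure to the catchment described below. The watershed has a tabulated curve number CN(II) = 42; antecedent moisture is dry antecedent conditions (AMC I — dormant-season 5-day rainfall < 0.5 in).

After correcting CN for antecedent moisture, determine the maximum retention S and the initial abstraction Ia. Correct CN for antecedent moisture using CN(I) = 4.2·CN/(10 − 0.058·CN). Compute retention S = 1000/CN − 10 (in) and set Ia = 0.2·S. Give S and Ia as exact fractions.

CN(I) from CN(II)=42: (4.2·42)/(10 − 0.058·42) = 44100/1891 ≈ 23.321
Retention S: 1000/CN − 10 with CN=23.321 → S = 14500/441 ≈ 32.880 in
Initial abstraction Ia = S/5 = (14500/441)/5 = 2900/441 ≈ 6.576 in

S = 14500/441 in ≈ 32.880 in; Ia = 2900/441 in ≈ 6.576 in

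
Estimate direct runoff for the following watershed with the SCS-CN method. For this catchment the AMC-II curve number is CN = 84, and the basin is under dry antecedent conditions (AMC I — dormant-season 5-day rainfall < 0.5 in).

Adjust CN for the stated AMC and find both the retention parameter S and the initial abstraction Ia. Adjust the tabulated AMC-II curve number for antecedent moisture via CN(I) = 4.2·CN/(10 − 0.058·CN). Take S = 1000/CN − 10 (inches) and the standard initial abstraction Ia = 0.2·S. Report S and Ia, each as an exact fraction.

S = 2000/441 in ≈ 4.535 in; Ia = 400/441 in ≈ 0.907 in

CN(I) from CN(II)=84: (4.2·84)/(10 − 0.058·84) = 44100/641 ≈ 68.799
Retention S: 1000/CN − 10 with CN=68.799 → S = 2000/441 ≈ 4.535 in
Ia = 0.2·(2000/441) = 400/441 in ≈ 0.907 in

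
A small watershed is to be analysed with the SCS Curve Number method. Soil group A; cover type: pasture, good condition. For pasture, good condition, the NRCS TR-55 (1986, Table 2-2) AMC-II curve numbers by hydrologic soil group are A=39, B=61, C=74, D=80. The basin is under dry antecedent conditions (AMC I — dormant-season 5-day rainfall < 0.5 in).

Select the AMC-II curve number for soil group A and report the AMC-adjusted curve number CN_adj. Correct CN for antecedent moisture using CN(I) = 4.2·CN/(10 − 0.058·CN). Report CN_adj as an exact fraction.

NRCS table: pasture, good condition, soil group A → CN(II) = 39
CN(I) from CN(II)=39: (4.2·39)/(10 − 0.058·39) = 81900/3869 ≈ 21.168

CN_adj = 81900/3869 ≈ 21.168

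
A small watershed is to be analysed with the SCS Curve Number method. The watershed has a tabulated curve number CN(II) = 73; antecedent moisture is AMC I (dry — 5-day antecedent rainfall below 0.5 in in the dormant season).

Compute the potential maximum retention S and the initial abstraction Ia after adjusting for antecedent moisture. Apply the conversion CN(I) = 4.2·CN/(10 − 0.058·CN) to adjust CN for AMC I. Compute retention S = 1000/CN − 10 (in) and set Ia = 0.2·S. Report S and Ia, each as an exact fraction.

S = 4500/511 in ≈ 8.806 in; Ia = 900/511 in ≈ 1.761 in

CN(I) from CN(II)=73: (4.2·73)/(10 − 0.058·73) = 51100/961 ≈ 53.174
S = 1000/(51100/961) − 10 = 4500/511 in ≈ 8.806 in
Ia = 0.2S: 0.2·8.806 = 1.761 in (exactly 900/511)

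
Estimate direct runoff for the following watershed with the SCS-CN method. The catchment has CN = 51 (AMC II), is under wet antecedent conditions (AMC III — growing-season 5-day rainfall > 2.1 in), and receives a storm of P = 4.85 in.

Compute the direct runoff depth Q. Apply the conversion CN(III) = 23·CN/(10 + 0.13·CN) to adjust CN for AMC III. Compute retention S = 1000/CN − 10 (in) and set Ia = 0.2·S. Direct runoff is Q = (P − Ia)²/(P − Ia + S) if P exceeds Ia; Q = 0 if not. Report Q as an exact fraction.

Q = 8870060761/4508566260 in ≈ 1.967 in

Wet (AMC III): CN(III) = 23·51/(10 + 0.13·51) = 1173/(1663/100) = 117300/1663 ≈ 70.535
Max retention: S = 1000/(117300/1663) − 10 = 4900/1173 in (≈ 4.177 in)
Ia = 0.2·(4900/1173) = 980/1173 in ≈ 0.835 in
Since P=4.850 > Ia=0.835: effective rainfall P−Ia = 94181/23460 in
Runoff Q = (P−Ia)²/(P−Ia+S) = (4.015)²/(4.015+4.177) = 8870060761/4508566260 ≈ 1.967 in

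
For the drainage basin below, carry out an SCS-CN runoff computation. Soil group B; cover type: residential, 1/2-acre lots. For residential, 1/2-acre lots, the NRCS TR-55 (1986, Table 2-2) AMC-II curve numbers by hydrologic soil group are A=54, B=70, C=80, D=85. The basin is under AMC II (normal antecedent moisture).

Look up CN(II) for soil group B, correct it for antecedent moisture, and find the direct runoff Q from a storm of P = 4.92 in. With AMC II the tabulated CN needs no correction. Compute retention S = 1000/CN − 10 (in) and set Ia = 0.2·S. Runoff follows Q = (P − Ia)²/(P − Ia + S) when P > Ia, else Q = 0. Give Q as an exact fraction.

NRCS table: residential, 1/2-acre lots, soil group B → CN(II) = 70
CN(II) = 70; AMC II needs no correction.
Retention S: 1000/CN − 10 with CN=70.000 → S = 30/7 ≈ 4.286 in
Ia = 0.2·(30/7) = 6/7 in ≈ 0.857 in
Excess rainfall: 4.920 − 0.857 = 4.063 in; P > Ia so Q > 0
Runoff Q = (P−Ia)²/(P−Ia+S) = (4.063)²/(4.063+4.286) = 168507/85225 ≈ 1.977 in

Q = 168507/85225 in ≈ 1.977 in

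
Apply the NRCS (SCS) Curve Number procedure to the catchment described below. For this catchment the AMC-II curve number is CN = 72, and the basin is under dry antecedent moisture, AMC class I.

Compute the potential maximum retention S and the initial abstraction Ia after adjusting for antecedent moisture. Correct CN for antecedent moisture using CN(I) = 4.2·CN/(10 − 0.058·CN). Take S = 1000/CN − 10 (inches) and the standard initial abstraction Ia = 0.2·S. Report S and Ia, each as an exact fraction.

Adjust CN=72 to AMC I: 4.2·72/(10 − 0.058·72) → (1512/5) ÷ (728/125) = 675/13 ≈ 51.923
S = 1000/(675/13) − 10 = 250/27 in ≈ 9.259 in
Ia = 0.2·(250/27) = 50/27 in ≈ 1.852 in

S = 250/27 in ≈ 9.259 in; Ia = 50/27 in ≈ 1.852 in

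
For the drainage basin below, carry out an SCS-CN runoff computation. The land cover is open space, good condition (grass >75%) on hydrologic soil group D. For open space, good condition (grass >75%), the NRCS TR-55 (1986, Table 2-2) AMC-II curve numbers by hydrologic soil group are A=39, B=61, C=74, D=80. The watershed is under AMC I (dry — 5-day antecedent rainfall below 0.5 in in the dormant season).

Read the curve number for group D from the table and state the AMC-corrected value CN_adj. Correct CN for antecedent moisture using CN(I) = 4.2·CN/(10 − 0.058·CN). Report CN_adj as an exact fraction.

NRCS table: open space, good condition (grass >75%), soil group D → CN(II) = 80
CN(I) from CN(II)=80: (4.2·80)/(10 − 0.058·80) = 4200/67 ≈ 62.687

CN_adj = 4200/67 ≈ 62.687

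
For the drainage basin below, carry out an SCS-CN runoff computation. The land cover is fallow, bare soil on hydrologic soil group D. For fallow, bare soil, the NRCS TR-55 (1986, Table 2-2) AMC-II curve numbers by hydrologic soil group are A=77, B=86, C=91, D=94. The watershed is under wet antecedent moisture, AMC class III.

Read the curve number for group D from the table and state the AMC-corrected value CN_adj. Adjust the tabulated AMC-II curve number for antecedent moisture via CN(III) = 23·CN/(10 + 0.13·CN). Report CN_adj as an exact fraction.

CN_adj = 108100/1111 ≈ 97.300

NRCS table: fallow, bare soil, soil group D → CN(II) = 94
Adjust CN=94 to AMC III: 23·94/(10 + 0.13·94) → 2162 ÷ (1111/50) = 108100/1111 ≈ 97.300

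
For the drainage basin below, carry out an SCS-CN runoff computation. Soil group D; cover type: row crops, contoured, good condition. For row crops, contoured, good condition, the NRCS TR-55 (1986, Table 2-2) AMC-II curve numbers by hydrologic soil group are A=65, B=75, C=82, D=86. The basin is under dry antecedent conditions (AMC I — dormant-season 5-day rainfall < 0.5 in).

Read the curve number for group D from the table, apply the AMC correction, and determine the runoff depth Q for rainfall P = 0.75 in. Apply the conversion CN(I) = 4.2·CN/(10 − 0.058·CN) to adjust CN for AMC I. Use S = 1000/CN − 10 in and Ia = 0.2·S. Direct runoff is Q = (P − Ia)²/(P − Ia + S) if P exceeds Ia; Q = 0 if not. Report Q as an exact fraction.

NRCS table: row crops, contoured, good condition, soil group D → CN(II) = 86
Dry (AMC I): CN(I) = 4.2·86/(10 − 0.058·86) = (1806/5)/(1253/250) = 12900/179 ≈ 72.067
Retention S: 1000/CN − 10 with CN=72.067 → S = 500/129 ≈ 3.876 in
Ia = 0.2·(500/129) = 100/129 in ≈ 0.775 in
P = 0.750 ≤ Ia = 0.775 in: entire storm abstracted, Q = 0.

Q = 0 in ≈ 0.000 in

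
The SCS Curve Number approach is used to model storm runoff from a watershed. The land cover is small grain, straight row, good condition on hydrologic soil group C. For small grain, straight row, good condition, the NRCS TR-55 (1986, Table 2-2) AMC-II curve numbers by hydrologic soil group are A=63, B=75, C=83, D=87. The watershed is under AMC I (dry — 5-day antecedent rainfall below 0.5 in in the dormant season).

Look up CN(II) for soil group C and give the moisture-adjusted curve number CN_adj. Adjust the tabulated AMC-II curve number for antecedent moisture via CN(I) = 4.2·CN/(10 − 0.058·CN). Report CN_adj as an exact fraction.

NRCS table: small grain, straight row, good condition, soil group C → CN(II) = 83
CN(I) from CN(II)=83: (4.2·83)/(10 − 0.058·83) = 174300/2593 ≈ 67.219

CN_adj = 174300/2593 ≈ 67.219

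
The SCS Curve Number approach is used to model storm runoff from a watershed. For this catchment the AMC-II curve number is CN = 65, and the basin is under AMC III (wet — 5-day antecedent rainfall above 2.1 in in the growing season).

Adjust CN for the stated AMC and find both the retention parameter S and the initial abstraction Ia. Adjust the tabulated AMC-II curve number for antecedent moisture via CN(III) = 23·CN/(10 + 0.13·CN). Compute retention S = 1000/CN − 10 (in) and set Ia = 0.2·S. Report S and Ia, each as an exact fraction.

CN(III) from CN(II)=65: (23·65)/(10 + 0.13·65) = 29900/369 ≈ 81.030
S = 1000/(29900/369) − 10 = 700/299 in ≈ 2.341 in
Ia = 0.2·(700/299) = 140/299 in ≈ 0.468 in

S = 700/299 in ≈ 2.341 in; Ia = 140/299 in ≈ 0.468 in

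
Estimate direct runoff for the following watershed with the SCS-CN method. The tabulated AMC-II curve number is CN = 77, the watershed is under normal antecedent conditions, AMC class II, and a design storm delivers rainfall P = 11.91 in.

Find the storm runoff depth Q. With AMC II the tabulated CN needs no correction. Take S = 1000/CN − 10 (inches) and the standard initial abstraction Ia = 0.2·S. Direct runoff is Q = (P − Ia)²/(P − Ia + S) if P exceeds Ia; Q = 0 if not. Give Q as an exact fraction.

Q = 7587629449/847823900 in ≈ 8.950 in

Average conditions: CN = 77 (no AMC adjustment).
S = 1000/77 − 10 = 230/77 in ≈ 2.987 in
Ia = 0.2·(230/77) = 46/77 in ≈ 0.597 in
Since P=11.910 > Ia=0.597: effective rainfall P−Ia = 87107/7700 in
Q: (87107/7700)² ÷ (110107/7700) = 7587629449/847823900 in (≈ 8.950 in)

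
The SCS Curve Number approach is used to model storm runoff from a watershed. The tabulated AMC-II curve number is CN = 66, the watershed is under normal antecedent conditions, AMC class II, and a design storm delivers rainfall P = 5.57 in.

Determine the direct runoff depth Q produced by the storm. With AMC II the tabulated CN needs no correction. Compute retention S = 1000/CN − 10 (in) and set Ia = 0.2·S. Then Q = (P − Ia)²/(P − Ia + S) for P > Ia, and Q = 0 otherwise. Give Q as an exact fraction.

AMC II — tabulated CN = 66 applies directly.
Retention S: 1000/CN − 10 with CN=66.000 → S = 170/33 ≈ 5.152 in
Initial abstraction Ia = S/5 = (170/33)/5 = 34/33 ≈ 1.030 in
P − Ia = 5.570 − 1.030 = 14981/3300 ≈ 4.540 in (> 0, runoff occurs)
Q: (14981/3300)² ÷ (31981/3300) = 224430361/105537300 in (≈ 2.127 in)

Q = 224430361/105537300 in ≈ 2.127 in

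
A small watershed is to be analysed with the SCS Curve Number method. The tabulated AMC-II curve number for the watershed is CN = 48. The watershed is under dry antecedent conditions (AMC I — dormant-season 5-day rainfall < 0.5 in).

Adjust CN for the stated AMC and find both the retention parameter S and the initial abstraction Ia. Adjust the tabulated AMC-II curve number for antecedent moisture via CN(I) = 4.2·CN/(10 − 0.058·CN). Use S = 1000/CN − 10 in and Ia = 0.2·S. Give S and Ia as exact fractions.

S = 1625/63 in ≈ 25.794 in; Ia = 325/63 in ≈ 5.159 in

CN(I) from CN(II)=48: (4.2·48)/(10 − 0.058·48) = 12600/451 ≈ 27.938
Max retention: S = 1000/(12600/451) − 10 = 1625/63 in (≈ 25.794 in)
Initial abstraction Ia = S/5 = (1625/63)/5 = 325/63 ≈ 5.159 in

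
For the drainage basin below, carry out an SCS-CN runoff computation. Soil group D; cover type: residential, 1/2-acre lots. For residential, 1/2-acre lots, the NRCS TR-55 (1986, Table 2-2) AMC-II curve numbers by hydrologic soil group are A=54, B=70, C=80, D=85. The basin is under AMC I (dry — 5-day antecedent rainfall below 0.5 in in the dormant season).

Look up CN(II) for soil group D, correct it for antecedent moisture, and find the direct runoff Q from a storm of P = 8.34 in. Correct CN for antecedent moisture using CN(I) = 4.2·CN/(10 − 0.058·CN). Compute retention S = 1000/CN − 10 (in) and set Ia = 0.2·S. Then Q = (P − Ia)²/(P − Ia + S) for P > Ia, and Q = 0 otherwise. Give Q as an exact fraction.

Q = 1991212129/414256850 in ≈ 4.807 in

NRCS table: residential, 1/2-acre lots, soil group D → CN(II) = 85
Dry (AMC I): CN(I) = 4.2·85/(10 − 0.058·85) = 357/(507/100) = 11900/169 ≈ 70.414
Max retention: S = 1000/(11900/169) − 10 = 500/119 in (≈ 4.202 in)
Ia = 0.2·(500/119) = 100/119 in ≈ 0.840 in
Since P=8.340 > Ia=0.840: effective rainfall P−Ia = 44623/5950 in
Q: (44623/5950)² ÷ (69623/5950) = 1991212129/414256850 in (≈ 4.807 in)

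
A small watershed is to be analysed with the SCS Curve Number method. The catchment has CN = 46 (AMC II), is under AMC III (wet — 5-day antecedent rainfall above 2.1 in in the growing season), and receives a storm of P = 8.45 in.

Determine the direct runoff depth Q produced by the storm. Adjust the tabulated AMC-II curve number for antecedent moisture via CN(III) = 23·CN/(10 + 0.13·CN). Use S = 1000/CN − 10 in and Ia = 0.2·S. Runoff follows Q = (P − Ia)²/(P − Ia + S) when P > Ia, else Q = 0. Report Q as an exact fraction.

Q = 6178117201/1402918580 in ≈ 4.404 in

Wet (AMC III): CN(III) = 23·46/(10 + 0.13·46) = 1058/(799/50) = 52900/799 ≈ 66.208
Retention S: 1000/CN − 10 with CN=66.208 → S = 2700/529 ≈ 5.104 in
Initial abstraction Ia = S/5 = (2700/529)/5 = 540/529 ≈ 1.021 in
P − Ia = 8.450 − 1.021 = 78601/10580 ≈ 7.429 in (> 0, runoff occurs)
Q = (78601/10580)²/((78601/10580) + 2700/529) = (6178117201/111936400)/(132601/10580) = 6178117201/1402918580 in ≈ 4.404 in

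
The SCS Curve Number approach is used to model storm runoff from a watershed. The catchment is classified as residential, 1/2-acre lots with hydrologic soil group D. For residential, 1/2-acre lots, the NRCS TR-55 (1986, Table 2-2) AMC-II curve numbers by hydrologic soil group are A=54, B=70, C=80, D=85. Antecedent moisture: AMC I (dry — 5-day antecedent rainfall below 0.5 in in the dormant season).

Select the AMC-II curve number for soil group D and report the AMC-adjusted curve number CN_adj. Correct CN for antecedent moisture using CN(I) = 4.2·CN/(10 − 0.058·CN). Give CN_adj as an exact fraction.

NRCS table: residential, 1/2-acre lots, soil group D → CN(II) = 85
CN(I) from CN(II)=85: (4.2·85)/(10 − 0.058·85) = 11900/169 ≈ 70.414

CN_adj = 11900/169 ≈ 70.414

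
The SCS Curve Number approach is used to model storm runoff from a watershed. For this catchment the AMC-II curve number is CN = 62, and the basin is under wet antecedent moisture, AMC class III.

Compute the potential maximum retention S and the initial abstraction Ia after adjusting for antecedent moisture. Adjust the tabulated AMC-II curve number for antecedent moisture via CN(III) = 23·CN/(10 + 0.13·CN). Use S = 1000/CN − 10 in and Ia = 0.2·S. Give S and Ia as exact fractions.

S = 1900/713 in ≈ 2.665 in; Ia = 380/713 in ≈ 0.533 in

CN(III) from CN(II)=62: (23·62)/(10 + 0.13·62) = 71300/903 ≈ 78.959
S = 1000/(71300/903) − 10 = 1900/713 in ≈ 2.665 in
Initial abstraction Ia = S/5 = (1900/713)/5 = 380/713 ≈ 0.533 in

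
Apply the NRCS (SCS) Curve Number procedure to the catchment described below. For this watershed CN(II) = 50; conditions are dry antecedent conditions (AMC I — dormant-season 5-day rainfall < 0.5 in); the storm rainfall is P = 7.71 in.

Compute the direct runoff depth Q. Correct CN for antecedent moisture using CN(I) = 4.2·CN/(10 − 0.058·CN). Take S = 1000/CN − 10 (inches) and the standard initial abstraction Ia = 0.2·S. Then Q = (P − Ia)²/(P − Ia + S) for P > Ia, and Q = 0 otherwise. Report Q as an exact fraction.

CN(I) from CN(II)=50: (4.2·50)/(10 − 0.058·50) = 2100/71 ≈ 29.577
S = 1000/(2100/71) − 10 = 500/21 in ≈ 23.810 in
Ia = 0.2S: 0.2·23.810 = 4.762 in (exactly 100/21)
Since P=7.710 > Ia=4.762: effective rainfall P−Ia = 6191/2100 in
Q: (6191/2100)² ÷ (56191/2100) = 38328481/118001100 in (≈ 0.325 in)

Q = 38328481/118001100 in ≈ 0.325 in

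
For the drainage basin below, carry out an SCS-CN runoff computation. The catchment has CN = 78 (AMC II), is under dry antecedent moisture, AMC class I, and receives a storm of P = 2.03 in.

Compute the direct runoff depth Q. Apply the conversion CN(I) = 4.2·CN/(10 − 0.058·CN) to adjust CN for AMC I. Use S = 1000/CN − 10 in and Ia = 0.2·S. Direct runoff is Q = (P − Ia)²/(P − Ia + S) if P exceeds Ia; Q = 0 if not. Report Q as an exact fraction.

Dry (AMC I): CN(I) = 4.2·78/(10 − 0.058·78) = (1638/5)/(1369/250) = 81900/1369 ≈ 59.825
S = 1000/(81900/1369) − 10 = 5500/819 in ≈ 6.716 in
Ia = 0.2S: 0.2·6.716 = 1.343 in (exactly 1100/819)
Since P=2.030 > Ia=1.343: effective rainfall P−Ia = 56257/81900 in
Q = (56257/81900)²/((56257/81900) + 5500/819) = (3164850049/6707610000)/(606257/81900) = 3164850049/49652448300 in ≈ 0.064 in

Q = 3164850049/49652448300 in ≈ 0.064 in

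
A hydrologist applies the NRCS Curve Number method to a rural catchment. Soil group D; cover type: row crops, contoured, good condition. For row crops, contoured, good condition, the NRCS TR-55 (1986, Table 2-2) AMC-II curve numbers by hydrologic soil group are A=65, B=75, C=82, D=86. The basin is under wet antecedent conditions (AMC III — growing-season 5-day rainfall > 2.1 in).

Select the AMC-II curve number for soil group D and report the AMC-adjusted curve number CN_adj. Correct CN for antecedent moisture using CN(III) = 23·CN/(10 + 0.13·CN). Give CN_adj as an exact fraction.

NRCS table: row crops, contoured, good condition, soil group D → CN(II) = 86
CN(III) from CN(II)=86: (23·86)/(10 + 0.13·86) = 98900/1059 ≈ 93.390

CN_adj = 98900/1059 ≈ 93.390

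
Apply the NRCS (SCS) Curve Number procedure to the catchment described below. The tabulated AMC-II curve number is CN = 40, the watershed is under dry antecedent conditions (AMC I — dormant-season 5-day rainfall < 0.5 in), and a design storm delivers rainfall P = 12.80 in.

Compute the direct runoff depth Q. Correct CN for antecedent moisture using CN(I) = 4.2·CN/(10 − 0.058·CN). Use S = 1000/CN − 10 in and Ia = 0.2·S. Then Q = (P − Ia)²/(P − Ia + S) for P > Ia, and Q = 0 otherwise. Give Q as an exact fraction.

Adjust CN=40 to AMC I: 4.2·40/(10 − 0.058·40) → 168 ÷ (192/25) = 175/8 ≈ 21.875
S = 1000/(175/8) − 10 = 250/7 in ≈ 35.714 in
Initial abstraction Ia = S/5 = (250/7)/5 = 50/7 ≈ 7.143 in
Excess rainfall: 12.800 − 7.143 = 5.657 in; P > Ia so Q > 0
Q: (198/35)² ÷ (1448/35) = 9801/12670 in (≈ 0.774 in)

Q = 9801/12670 in ≈ 0.774 in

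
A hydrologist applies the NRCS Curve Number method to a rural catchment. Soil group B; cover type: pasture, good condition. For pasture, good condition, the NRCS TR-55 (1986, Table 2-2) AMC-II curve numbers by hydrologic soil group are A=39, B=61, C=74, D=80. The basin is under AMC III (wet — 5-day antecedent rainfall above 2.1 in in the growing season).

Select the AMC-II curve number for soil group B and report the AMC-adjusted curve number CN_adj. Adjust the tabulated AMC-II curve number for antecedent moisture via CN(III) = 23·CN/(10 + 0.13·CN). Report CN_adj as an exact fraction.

NRCS table: pasture, good condition, soil group B → CN(II) = 61
Wet (AMC III): CN(III) = 23·61/(10 + 0.13·61) = 1403/(1793/100) = 140300/1793 ≈ 78.249

CN_adj = 140300/1793 ≈ 78.249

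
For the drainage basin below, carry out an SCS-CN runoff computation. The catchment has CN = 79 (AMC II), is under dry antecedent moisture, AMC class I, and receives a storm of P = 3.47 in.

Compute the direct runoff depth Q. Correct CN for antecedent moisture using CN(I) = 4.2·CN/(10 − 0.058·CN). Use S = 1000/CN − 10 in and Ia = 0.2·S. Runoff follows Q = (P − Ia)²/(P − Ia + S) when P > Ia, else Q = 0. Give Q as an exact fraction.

CN(I) from CN(II)=79: (4.2·79)/(10 − 0.058·79) = 7900/129 ≈ 61.240
Max retention: S = 1000/(7900/129) − 10 = 500/79 in (≈ 6.329 in)
Initial abstraction Ia = S/5 = (500/79)/5 = 100/79 ≈ 1.266 in
Excess rainfall: 3.470 − 1.266 = 2.204 in; P > Ia so Q > 0
Q: (17413/7900)² ÷ (67413/7900) = 303212569/532562700 in (≈ 0.569 in)

Q = 303212569/532562700 in ≈ 0.569 in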